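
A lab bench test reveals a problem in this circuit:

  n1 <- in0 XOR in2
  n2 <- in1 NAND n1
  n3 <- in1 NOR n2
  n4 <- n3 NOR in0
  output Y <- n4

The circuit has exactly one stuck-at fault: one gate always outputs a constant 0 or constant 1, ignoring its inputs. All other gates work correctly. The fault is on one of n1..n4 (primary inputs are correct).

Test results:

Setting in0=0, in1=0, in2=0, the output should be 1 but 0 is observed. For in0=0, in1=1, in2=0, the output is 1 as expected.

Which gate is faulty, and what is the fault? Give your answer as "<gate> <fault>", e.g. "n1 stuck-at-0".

n2 stuck-at-0

Fault-free values for test 1 (in0=0, in1=0, in2=0): n1=0, n2=1, n3=0, n4=1, giving Y=1. Observed 0.
Test 1: faults giving observed 0 are {n2 stuck-at-0, n3 stuck-at-1, n4 stuck-at-0}.
Test 2 (in0=0, in1=1, in2=0): fault-free n1=0, n2=1, n3=0, n4=1 → 1; observed 1. Eliminates n3 stuck-at-1, n4 stuck-at-0.
Only n2 stuck-at-0 is consistent with every test.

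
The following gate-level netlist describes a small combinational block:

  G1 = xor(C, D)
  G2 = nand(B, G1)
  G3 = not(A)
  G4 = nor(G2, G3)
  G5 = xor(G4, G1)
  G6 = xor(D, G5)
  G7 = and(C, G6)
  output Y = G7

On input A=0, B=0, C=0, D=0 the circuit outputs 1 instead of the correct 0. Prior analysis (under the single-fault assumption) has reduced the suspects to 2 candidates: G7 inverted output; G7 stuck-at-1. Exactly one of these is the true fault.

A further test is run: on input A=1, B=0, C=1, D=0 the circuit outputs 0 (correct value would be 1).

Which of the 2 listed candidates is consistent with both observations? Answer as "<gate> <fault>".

G7 inverted output

Evaluate each candidate on input A=1, B=0, C=1, D=0:
  G7 inverted output: G1=1, G2=1, G3=0, G4=0, G5=1, G6=1, G7=0 [inverted output] → 0 — matches
  G7 stuck-at-1: G1=1, G2=1, G3=0, G4=0, G5=1, G6=1, G7=1 [stuck-at-1] → 1 — eliminated
Only G7 inverted output reproduces the observed 0.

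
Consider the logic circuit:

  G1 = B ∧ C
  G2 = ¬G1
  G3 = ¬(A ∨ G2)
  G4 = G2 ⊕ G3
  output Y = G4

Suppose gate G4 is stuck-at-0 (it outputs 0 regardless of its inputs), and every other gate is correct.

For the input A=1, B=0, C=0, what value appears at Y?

0

Propagate with G4 forced: G1=0, G2=1, G3=0, G4=0 [stuck-at-0].
So Y = 0. (Without the fault it would be 1.)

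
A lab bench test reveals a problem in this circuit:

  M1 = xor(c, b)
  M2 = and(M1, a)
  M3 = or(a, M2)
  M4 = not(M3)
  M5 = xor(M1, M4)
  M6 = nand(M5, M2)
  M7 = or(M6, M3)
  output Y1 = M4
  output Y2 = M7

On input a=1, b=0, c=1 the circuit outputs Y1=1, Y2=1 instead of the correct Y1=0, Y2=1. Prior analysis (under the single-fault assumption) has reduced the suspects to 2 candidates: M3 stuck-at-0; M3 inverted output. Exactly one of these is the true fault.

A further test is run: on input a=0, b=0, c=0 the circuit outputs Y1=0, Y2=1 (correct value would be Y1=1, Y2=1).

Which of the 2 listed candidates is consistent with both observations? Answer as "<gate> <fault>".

Evaluate each candidate on input a=0, b=0, c=0:
  M3 stuck-at-0: M1=0, M2=0, M3=0 [stuck-at-0], M4=1, M5=1, M6=1, M7=1 → Y1=1, Y2=1 — eliminated
  M3 inverted output: M1=0, M2=0, M3=1 [inverted output], M4=0, M5=0, M6=1, M7=1 → Y1=0, Y2=1 — matches
Only M3 inverted output reproduces the observed Y1=0, Y2=1.

M3 inverted output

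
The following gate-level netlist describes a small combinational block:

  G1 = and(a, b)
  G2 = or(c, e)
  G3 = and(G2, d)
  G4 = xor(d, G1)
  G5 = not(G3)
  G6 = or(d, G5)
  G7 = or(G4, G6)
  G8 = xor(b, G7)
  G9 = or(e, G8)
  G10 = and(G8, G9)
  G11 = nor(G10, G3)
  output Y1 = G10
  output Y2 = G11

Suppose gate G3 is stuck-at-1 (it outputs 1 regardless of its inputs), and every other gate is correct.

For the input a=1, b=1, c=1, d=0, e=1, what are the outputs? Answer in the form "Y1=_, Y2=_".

Y1=0, Y2=0

Propagate with G3 forced: G1=1, G2=1, G3=1 [stuck-at-1], G4=1, G5=0, G6=0, G7=1, G8=0, G9=1, G10=0, G11=0.
So the outputs are Y1=0, Y2=0. (Without the fault they would be Y1=0, Y2=1.)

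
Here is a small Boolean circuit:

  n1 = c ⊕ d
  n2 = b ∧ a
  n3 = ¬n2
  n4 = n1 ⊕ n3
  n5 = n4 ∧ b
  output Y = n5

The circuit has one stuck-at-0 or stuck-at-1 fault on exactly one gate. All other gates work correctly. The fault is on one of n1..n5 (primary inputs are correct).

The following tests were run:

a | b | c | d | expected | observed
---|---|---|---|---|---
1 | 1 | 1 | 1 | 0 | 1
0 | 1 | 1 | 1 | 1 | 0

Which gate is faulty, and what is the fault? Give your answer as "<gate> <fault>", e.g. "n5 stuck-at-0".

n1 stuck-at-1

Fault-free values for test 1 (a=1, b=1, c=1, d=1): n1=0, n2=1, n3=0, n4=0, n5=0, giving Y=0. Observed 1.
Test 1: faults giving observed 1 are {n1 stuck-at-1, n2 stuck-at-0, n3 stuck-at-1, n4 stuck-at-1, n5 stuck-at-1}.
Test 2 (a=0, b=1, c=1, d=1): fault-free n1=0, n2=0, n3=1, n4=1, n5=1 → 1; observed 0. Eliminates n2 stuck-at-0, n3 stuck-at-1, n4 stuck-at-1, n5 stuck-at-1.
Only n1 stuck-at-1 is consistent with every test.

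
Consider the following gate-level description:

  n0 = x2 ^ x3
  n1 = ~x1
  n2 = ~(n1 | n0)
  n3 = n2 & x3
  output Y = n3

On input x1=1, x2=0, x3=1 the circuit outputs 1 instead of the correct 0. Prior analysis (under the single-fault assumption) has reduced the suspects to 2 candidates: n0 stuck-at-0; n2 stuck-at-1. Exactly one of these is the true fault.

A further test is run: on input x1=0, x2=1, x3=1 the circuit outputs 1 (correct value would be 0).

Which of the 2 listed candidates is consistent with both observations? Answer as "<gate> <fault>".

n2 stuck-at-1

Evaluate each candidate on input x1=0, x2=1, x3=1:
  n0 stuck-at-0: n0=0 [stuck-at-0], n1=1, n2=0, n3=0 → 0 — eliminated
  n2 stuck-at-1: n0=0, n1=1, n2=1 [stuck-at-1], n3=1 → 1 — matches
Only n2 stuck-at-1 reproduces the observed 1.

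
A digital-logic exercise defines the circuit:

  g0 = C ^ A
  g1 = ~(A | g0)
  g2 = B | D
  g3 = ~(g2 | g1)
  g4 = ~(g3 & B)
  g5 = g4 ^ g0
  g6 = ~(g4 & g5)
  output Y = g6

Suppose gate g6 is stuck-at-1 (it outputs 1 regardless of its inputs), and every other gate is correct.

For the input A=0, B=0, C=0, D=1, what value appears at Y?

1

Propagate with g6 forced: g0=0, g1=1, g2=1, g3=0, g4=1, g5=1, g6=1 [stuck-at-1].
So Y = 1. (Without the fault it would be 0.)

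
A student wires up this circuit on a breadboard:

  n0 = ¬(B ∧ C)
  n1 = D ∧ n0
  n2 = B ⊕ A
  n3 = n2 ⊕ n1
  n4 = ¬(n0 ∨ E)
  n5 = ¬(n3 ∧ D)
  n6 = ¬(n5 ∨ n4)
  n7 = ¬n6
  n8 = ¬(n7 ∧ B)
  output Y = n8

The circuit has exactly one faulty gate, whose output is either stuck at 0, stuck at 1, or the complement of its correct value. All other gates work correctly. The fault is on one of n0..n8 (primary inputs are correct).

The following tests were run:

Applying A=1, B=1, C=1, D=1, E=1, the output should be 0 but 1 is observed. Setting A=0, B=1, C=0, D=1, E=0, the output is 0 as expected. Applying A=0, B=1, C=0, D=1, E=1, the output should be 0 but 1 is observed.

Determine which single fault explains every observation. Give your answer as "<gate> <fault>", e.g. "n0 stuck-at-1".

Fault-free values for test 1 (A=1, B=1, C=1, D=1, E=1): n0=0, n1=0, n2=0, n3=0, n4=0, n5=1, n6=0, n7=1, n8=0, giving Y=0. Observed 1.
Test 1: faults giving observed 1 are {n0 stuck-at-1, n0 inverted output, n1 stuck-at-1, n1 inverted output, n2 stuck-at-1, n2 inverted output, n3 stuck-at-1, n3 inverted output, n5 stuck-at-0, n5 inverted output, n6 stuck-at-1, n6 inverted output, n7 stuck-at-0, n7 inverted output, n8 stuck-at-1, n8 inverted output}.
Test 2 (A=0, B=1, C=0, D=1, E=0): fault-free n0=1, n1=1, n2=1, n3=0, n4=0, n5=1, n6=0, n7=1, n8=0 → 0; observed 0. Eliminates n1 inverted output, n2 inverted output, n3 stuck-at-1, n3 inverted output, n5 stuck-at-0, n5 inverted output, n6 stuck-at-1, n6 inverted output, n7 stuck-at-0, n7 inverted output, n8 stuck-at-1, n8 inverted output.
Test 3 (A=0, B=1, C=0, D=1, E=1): fault-free n0=1, n1=1, n2=1, n3=0, n4=0, n5=1, n6=0, n7=1, n8=0 → 0; observed 1. Eliminates n0 stuck-at-1, n1 stuck-at-1, n2 stuck-at-1.
Only n0 inverted output is consistent with every test.

n0 inverted output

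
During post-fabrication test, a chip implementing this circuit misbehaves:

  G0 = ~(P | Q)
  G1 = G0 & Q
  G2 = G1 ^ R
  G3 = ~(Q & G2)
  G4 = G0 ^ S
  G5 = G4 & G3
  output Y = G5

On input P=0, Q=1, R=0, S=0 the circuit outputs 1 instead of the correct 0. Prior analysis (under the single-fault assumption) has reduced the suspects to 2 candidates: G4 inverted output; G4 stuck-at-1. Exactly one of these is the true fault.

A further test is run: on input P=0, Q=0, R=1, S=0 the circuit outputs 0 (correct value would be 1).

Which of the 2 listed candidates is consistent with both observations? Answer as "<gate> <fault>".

G4 inverted output

Evaluate each candidate on input P=0, Q=0, R=1, S=0:
  G4 inverted output: G0=1, G1=0, G2=1, G3=1, G4=0 [inverted output], G5=0 → 0 — matches
  G4 stuck-at-1: G0=1, G1=0, G2=1, G3=1, G4=1 [stuck-at-1], G5=1 → 1 — eliminated
Only G4 inverted output reproduces the observed 0.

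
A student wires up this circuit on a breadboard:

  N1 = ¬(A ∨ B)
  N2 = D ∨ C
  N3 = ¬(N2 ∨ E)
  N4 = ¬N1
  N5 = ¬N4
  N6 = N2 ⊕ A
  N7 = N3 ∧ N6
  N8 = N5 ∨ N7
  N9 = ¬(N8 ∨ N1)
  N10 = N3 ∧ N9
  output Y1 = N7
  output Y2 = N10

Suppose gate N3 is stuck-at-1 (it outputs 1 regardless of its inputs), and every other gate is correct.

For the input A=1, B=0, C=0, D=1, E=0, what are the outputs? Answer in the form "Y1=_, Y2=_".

Y1=0, Y2=1

Propagate with N3 forced: N1=0, N2=1, N3=1 [stuck-at-1], N4=1, N5=0, N6=0, N7=0, N8=0, N9=1, N10=1.
So the outputs are Y1=0, Y2=1. (Without the fault they would be Y1=0, Y2=0.)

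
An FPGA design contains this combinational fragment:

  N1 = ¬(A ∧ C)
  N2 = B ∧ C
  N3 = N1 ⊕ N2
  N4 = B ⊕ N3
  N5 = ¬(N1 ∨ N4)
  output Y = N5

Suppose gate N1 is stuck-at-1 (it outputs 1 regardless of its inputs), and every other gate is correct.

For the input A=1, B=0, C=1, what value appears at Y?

0

Propagate with N1 forced: N1=1 [stuck-at-1], N2=0, N3=1, N4=1, N5=0.
So Y = 0. (Without the fault it would be 1.)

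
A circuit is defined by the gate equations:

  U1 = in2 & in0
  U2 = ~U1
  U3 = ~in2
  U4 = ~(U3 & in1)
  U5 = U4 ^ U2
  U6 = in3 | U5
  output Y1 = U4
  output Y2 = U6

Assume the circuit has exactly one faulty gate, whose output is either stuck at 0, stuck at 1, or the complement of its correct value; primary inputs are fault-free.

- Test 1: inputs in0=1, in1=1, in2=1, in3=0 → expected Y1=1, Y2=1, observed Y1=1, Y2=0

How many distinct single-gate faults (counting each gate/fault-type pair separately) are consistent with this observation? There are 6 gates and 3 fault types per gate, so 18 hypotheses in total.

8

Fault-free: U1=1, U2=0, U3=0, U4=1, U5=1, U6=1 → Y1=1, Y2=1. Observed Y1=1, Y2=0.
  U1: stuck-at-0, inverted output ✓; others ✗
  U2: stuck-at-1, inverted output ✓; others ✗
  U3: none of the 3 fault types match ✗
  U4: none of the 3 fault types match ✗
  U5: stuck-at-0, inverted output ✓; others ✗
  U6: stuck-at-0, inverted output ✓; others ✗
Consistent faults: {U1 stuck-at-0, U1 inverted output, U2 stuck-at-1, U2 inverted output, U5 stuck-at-0, U5 inverted output, U6 stuck-at-0, U6 inverted output} — 8 in all.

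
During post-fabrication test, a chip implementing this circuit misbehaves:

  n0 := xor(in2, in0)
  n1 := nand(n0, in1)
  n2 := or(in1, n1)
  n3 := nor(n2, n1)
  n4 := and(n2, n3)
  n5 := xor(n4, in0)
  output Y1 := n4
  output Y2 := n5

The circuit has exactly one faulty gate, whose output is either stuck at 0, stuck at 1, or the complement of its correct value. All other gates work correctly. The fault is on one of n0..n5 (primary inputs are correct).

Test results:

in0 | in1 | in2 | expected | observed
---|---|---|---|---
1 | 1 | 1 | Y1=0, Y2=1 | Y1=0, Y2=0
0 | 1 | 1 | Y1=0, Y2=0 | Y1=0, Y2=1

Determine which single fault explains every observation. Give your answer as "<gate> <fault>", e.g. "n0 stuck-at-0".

Fault-free values for test 1 (in0=1, in1=1, in2=1): n0=0, n1=1, n2=1, n3=0, n4=0, n5=1, giving Y1=0, Y2=1. Observed Y1=0, Y2=0.
Test 1: faults giving observed Y1=0, Y2=0 are {n5 stuck-at-0, n5 inverted output}.
Test 2 (in0=0, in1=1, in2=1): fault-free n0=1, n1=0, n2=1, n3=0, n4=0, n5=0 → Y1=0, Y2=0; observed Y1=0, Y2=1. Eliminates n5 stuck-at-0.
Only n5 inverted output is consistent with every test.

n5 inverted output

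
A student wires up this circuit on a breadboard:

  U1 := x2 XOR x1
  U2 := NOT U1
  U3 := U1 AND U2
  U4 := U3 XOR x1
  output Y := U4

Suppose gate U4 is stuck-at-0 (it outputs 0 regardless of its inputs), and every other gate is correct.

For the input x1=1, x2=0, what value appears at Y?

Propagate with U4 forced: U1=1, U2=0, U3=0, U4=0 [stuck-at-0].
So Y = 0. (Without the fault it would be 1.)

0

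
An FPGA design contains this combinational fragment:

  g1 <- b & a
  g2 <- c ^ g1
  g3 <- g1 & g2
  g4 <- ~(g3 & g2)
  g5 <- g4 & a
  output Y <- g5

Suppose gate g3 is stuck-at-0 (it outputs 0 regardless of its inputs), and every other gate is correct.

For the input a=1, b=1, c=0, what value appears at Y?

Propagate with g3 forced: g1=1, g2=1, g3=0 [stuck-at-0], g4=1, g5=1.
So Y = 1. (Without the fault it would be 0.)

1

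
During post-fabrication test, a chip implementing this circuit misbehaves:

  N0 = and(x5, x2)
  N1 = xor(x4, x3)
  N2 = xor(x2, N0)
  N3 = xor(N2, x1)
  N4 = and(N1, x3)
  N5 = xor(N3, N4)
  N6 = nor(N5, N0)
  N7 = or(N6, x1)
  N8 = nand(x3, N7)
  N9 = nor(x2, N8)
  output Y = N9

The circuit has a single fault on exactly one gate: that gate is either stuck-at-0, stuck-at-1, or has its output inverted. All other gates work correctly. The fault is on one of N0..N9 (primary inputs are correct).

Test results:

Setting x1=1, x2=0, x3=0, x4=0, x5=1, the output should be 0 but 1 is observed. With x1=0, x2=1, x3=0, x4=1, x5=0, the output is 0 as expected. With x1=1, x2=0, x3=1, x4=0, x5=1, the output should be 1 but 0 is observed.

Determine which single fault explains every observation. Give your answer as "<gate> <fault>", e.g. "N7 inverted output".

N8 inverted output

Fault-free values for test 1 (x1=1, x2=0, x3=0, x4=0, x5=1): N0=0, N1=0, N2=0, N3=1, N4=0, N5=1, N6=0, N7=1, N8=1, N9=0, giving Y=0. Observed 1.
Test 1: faults giving observed 1 are {N8 stuck-at-0, N8 inverted output, N9 stuck-at-1, N9 inverted output}.
Test 2 (x1=0, x2=1, x3=0, x4=1, x5=0): fault-free N0=0, N1=1, N2=1, N3=1, N4=0, N5=1, N6=0, N7=0, N8=1, N9=0 → 0; observed 0. Eliminates N9 stuck-at-1, N9 inverted output.
Test 3 (x1=1, x2=0, x3=1, x4=0, x5=1): fault-free N0=0, N1=1, N2=0, N3=1, N4=1, N5=0, N6=1, N7=1, N8=0, N9=1 → 1; observed 0. Eliminates N8 stuck-at-0.
Only N8 inverted output is consistent with every test.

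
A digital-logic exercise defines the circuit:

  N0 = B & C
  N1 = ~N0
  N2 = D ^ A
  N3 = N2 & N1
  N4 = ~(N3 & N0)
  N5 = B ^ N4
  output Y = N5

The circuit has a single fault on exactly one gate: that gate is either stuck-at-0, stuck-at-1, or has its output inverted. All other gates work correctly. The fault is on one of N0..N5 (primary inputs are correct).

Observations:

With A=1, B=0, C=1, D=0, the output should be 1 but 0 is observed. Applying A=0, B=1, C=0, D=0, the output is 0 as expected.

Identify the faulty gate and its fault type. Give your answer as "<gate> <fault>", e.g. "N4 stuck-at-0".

Fault-free values for test 1 (A=1, B=0, C=1, D=0): N0=0, N1=1, N2=1, N3=1, N4=1, N5=1, giving Y=1. Observed 0.
Test 1: faults giving observed 0 are {N4 stuck-at-0, N4 inverted output, N5 stuck-at-0, N5 inverted output}.
Test 2 (A=0, B=1, C=0, D=0): fault-free N0=0, N1=1, N2=0, N3=0, N4=1, N5=0 → 0; observed 0. Eliminates N4 stuck-at-0, N4 inverted output, N5 inverted output.
Only N5 stuck-at-0 is consistent with every test.

N5 stuck-at-0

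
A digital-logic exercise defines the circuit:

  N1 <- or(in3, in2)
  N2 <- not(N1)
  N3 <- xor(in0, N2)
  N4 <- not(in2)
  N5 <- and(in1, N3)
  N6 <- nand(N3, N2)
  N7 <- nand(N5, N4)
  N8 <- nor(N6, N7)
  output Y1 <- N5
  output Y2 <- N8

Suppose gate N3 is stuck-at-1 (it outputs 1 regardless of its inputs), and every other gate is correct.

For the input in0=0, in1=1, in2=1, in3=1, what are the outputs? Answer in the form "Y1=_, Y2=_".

Y1=1, Y2=0

Propagate with N3 forced: N1=1, N2=0, N3=1 [stuck-at-1], N4=0, N5=1, N6=1, N7=1, N8=0.
So the outputs are Y1=1, Y2=0. (Without the fault they would be Y1=0, Y2=0.)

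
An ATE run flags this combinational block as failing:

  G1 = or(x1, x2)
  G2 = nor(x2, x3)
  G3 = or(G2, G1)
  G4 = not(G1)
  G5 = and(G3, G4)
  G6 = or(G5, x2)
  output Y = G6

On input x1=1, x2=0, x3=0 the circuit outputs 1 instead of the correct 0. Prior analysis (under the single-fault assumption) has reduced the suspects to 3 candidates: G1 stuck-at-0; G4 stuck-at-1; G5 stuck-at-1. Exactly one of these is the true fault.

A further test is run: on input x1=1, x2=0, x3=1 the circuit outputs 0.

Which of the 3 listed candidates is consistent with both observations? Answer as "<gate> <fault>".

G1 stuck-at-0

Evaluate each candidate on input x1=1, x2=0, x3=1:
  G1 stuck-at-0: G1=0 [stuck-at-0], G2=0, G3=0, G4=1, G5=0, G6=0 → 0 — matches
  G4 stuck-at-1: G1=1, G2=0, G3=1, G4=1 [stuck-at-1], G5=1, G6=1 → 1 — eliminated
  G5 stuck-at-1: G1=1, G2=0, G3=1, G4=0, G5=1 [stuck-at-1], G6=1 → 1 — eliminated
Only G1 stuck-at-0 reproduces the observed 0.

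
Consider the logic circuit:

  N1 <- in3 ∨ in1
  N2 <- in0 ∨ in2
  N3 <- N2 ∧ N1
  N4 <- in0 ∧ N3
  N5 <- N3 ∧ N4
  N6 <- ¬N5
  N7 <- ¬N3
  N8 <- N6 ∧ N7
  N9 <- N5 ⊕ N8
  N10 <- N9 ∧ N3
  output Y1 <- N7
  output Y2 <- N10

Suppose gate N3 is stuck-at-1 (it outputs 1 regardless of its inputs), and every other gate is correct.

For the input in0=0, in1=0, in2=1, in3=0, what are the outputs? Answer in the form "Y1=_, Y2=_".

Propagate with N3 forced: N1=0, N2=1, N3=1 [stuck-at-1], N4=0, N5=0, N6=1, N7=0, N8=0, N9=0, N10=0.
So the outputs are Y1=0, Y2=0. (Without the fault they would be Y1=1, Y2=0.)

Y1=0, Y2=0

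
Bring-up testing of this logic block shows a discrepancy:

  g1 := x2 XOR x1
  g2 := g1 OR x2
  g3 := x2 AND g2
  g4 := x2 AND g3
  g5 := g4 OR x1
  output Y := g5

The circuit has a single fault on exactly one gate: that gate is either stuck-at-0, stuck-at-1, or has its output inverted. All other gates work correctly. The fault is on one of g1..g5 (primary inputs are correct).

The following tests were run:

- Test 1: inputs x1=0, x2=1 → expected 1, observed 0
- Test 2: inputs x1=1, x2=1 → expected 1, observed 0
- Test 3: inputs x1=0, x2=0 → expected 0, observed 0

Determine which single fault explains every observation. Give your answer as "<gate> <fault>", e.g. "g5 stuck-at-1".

g5 stuck-at-0

Fault-free values for test 1 (x1=0, x2=1): g1=1, g2=1, g3=1, g4=1, g5=1, giving Y=1. Observed 0.
Test 1: faults giving observed 0 are {g2 stuck-at-0, g2 inverted output, g3 stuck-at-0, g3 inverted output, g4 stuck-at-0, g4 inverted output, g5 stuck-at-0, g5 inverted output}.
Test 2 (x1=1, x2=1): fault-free g1=0, g2=1, g3=1, g4=1, g5=1 → 1; observed 0. Eliminates g2 stuck-at-0, g2 inverted output, g3 stuck-at-0, g3 inverted output, g4 stuck-at-0, g4 inverted output.
Test 3 (x1=0, x2=0): fault-free g1=0, g2=0, g3=0, g4=0, g5=0 → 0; observed 0. Eliminates g5 inverted output.
Only g5 stuck-at-0 is consistent with every test.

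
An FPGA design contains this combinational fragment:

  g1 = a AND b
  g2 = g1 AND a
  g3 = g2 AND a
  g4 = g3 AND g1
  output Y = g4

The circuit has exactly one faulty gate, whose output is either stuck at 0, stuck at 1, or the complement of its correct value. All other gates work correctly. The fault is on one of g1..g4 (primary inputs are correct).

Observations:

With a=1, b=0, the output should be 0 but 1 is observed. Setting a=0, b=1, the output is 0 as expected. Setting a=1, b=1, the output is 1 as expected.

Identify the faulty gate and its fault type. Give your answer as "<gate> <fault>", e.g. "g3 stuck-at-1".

g1 stuck-at-1

Fault-free values for test 1 (a=1, b=0): g1=0, g2=0, g3=0, g4=0, giving Y=0. Observed 1.
Test 1: faults giving observed 1 are {g1 stuck-at-1, g1 inverted output, g4 stuck-at-1, g4 inverted output}.
Test 2 (a=0, b=1): fault-free g1=0, g2=0, g3=0, g4=0 → 0; observed 0. Eliminates g4 stuck-at-1, g4 inverted output.
Test 3 (a=1, b=1): fault-free g1=1, g2=1, g3=1, g4=1 → 1; observed 1. Eliminates g1 inverted output.
Only g1 stuck-at-1 is consistent with every test.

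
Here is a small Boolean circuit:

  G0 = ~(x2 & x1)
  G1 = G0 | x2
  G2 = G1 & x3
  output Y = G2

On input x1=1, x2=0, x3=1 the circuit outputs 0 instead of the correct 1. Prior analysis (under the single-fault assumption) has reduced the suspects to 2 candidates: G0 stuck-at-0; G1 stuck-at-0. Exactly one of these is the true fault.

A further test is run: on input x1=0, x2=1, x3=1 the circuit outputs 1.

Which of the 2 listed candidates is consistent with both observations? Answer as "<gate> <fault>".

Evaluate each candidate on input x1=0, x2=1, x3=1:
  G0 stuck-at-0: G0=0 [stuck-at-0], G1=1, G2=1 → 1 — matches
  G1 stuck-at-0: G0=1, G1=0 [stuck-at-0], G2=0 → 0 — eliminated
Only G0 stuck-at-0 reproduces the observed 1.

G0 stuck-at-0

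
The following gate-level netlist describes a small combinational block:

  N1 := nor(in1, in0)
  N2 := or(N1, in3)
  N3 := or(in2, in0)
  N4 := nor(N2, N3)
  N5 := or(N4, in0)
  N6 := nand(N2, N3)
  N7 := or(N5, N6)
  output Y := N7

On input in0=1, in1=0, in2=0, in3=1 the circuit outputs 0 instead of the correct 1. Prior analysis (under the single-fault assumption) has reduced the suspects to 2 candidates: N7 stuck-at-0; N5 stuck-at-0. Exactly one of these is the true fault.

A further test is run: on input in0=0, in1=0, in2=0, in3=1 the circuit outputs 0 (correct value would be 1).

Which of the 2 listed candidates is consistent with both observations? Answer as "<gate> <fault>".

Evaluate each candidate on input in0=0, in1=0, in2=0, in3=1:
  N7 stuck-at-0: N1=1, N2=1, N3=0, N4=0, N5=0, N6=1, N7=0 [stuck-at-0] → 0 — matches
  N5 stuck-at-0: N1=1, N2=1, N3=0, N4=0, N5=0 [stuck-at-0], N6=1, N7=1 → 1 — eliminated
Only N7 stuck-at-0 reproduces the observed 0.

N7 stuck-at-0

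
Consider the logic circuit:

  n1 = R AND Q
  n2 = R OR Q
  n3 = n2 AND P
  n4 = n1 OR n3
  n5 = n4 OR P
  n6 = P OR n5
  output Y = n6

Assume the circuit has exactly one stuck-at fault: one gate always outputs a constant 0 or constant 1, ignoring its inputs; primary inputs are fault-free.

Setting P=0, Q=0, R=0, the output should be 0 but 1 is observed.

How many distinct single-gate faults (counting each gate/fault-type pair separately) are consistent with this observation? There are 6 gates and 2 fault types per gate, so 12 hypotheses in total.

Fault-free: n1=0, n2=0, n3=0, n4=0, n5=0, n6=0 → 0. Observed 1.
  n1 stuck-at-0: output 0 ✗
  n1 stuck-at-1: output 1 ✓
  n2 stuck-at-0: output 0 ✗
  n2 stuck-at-1: output 0 ✗
  n3 stuck-at-0: output 0 ✗
  n3 stuck-at-1: output 1 ✓
  n4 stuck-at-0: output 0 ✗
  n4 stuck-at-1: output 1 ✓
  n5 stuck-at-0: output 0 ✗
  n5 stuck-at-1: output 1 ✓
  n6 stuck-at-0: output 0 ✗
  n6 stuck-at-1: output 1 ✓
Consistent faults: {n1 stuck-at-1, n3 stuck-at-1, n4 stuck-at-1, n5 stuck-at-1, n6 stuck-at-1} — 5 in all.

5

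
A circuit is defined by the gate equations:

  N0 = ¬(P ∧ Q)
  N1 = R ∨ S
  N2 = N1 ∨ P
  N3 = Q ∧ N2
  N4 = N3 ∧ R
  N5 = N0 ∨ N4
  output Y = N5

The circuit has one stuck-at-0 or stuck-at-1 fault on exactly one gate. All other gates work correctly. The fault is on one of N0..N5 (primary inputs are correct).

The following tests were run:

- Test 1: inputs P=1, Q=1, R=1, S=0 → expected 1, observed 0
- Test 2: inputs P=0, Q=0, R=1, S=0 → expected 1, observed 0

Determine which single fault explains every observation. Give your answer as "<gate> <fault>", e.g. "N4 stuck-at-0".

N5 stuck-at-0

Fault-free values for test 1 (P=1, Q=1, R=1, S=0): N0=0, N1=1, N2=1, N3=1, N4=1, N5=1, giving Y=1. Observed 0.
Test 1: faults giving observed 0 are {N2 stuck-at-0, N3 stuck-at-0, N4 stuck-at-0, N5 stuck-at-0}.
Test 2 (P=0, Q=0, R=1, S=0): fault-free N0=1, N1=1, N2=1, N3=0, N4=0, N5=1 → 1; observed 0. Eliminates N2 stuck-at-0, N3 stuck-at-0, N4 stuck-at-0.
Only N5 stuck-at-0 is consistent with every test.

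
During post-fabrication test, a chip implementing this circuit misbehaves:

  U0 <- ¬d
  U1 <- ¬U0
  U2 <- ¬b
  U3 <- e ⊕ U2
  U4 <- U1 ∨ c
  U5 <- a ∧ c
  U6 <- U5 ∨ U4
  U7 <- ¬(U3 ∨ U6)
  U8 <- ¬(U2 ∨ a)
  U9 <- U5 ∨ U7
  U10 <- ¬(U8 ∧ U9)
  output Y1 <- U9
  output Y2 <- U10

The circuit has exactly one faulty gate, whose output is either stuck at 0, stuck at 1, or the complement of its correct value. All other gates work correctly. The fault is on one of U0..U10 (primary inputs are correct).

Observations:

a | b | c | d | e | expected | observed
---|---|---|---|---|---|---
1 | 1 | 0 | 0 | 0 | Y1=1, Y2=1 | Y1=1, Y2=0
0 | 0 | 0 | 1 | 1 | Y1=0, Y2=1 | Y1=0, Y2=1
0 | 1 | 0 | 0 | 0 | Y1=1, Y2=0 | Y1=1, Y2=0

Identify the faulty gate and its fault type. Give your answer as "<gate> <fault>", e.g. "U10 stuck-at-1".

U8 stuck-at-1

Fault-free values for test 1 (a=1, b=1, c=0, d=0, e=0): U0=1, U1=0, U2=0, U3=0, U4=0, U5=0, U6=0, U7=1, U8=0, U9=1, U10=1, giving Y1=1, Y2=1. Observed Y1=1, Y2=0.
Test 1: faults giving observed Y1=1, Y2=0 are {U8 stuck-at-1, U8 inverted output, U10 stuck-at-0, U10 inverted output}.
Test 2 (a=0, b=0, c=0, d=1, e=1): fault-free U0=0, U1=1, U2=1, U3=0, U4=1, U5=0, U6=1, U7=0, U8=0, U9=0, U10=1 → Y1=0, Y2=1; observed Y1=0, Y2=1. Eliminates U10 stuck-at-0, U10 inverted output.
Test 3 (a=0, b=1, c=0, d=0, e=0): fault-free U0=1, U1=0, U2=0, U3=0, U4=0, U5=0, U6=0, U7=1, U8=1, U9=1, U10=0 → Y1=1, Y2=0; observed Y1=1, Y2=0. Eliminates U8 inverted output.
Only U8 stuck-at-1 is consistent with every test.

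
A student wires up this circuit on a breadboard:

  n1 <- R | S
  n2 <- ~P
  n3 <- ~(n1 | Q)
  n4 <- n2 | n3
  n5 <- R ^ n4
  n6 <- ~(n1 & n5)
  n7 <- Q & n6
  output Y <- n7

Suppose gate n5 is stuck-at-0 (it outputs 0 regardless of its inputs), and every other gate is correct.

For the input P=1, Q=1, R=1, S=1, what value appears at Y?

Propagate with n5 forced: n1=1, n2=0, n3=0, n4=0, n5=0 [stuck-at-0], n6=1, n7=1.
So Y = 1. (Without the fault it would be 0.)

1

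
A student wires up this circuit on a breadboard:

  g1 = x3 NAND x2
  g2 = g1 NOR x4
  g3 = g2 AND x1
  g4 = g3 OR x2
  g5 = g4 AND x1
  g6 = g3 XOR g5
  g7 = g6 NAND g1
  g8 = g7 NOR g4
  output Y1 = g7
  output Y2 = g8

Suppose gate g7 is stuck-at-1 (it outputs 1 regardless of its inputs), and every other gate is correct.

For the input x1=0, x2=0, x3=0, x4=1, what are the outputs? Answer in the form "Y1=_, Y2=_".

Propagate with g7 forced: g1=1, g2=0, g3=0, g4=0, g5=0, g6=0, g7=1 [stuck-at-1], g8=0.
So the outputs are Y1=1, Y2=0. (Same as the fault-free value — the fault is masked on this input.)

Y1=1, Y2=0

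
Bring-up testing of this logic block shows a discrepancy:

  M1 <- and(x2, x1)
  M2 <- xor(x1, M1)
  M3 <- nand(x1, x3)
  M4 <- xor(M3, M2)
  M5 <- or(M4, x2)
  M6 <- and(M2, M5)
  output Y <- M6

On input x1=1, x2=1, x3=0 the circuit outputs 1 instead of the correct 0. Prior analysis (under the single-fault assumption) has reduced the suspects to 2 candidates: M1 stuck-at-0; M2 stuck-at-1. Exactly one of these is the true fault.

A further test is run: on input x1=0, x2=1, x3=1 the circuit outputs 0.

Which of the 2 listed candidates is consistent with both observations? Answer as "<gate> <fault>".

Evaluate each candidate on input x1=0, x2=1, x3=1:
  M1 stuck-at-0: M1=0 [stuck-at-0], M2=0, M3=1, M4=1, M5=1, M6=0 → 0 — matches
  M2 stuck-at-1: M1=0, M2=1 [stuck-at-1], M3=1, M4=0, M5=1, M6=1 → 1 — eliminated
Only M1 stuck-at-0 reproduces the observed 0.

M1 stuck-at-0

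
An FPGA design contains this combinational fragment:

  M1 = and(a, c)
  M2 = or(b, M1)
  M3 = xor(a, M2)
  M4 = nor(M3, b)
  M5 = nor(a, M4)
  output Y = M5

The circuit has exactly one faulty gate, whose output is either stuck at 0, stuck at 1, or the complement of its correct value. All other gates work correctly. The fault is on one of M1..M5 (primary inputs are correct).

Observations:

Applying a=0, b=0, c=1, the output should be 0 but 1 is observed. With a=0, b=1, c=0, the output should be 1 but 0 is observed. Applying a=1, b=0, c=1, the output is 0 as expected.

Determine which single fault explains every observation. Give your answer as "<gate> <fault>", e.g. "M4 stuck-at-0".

Fault-free values for test 1 (a=0, b=0, c=1): M1=0, M2=0, M3=0, M4=1, M5=0, giving Y=0. Observed 1.
Test 1: faults giving observed 1 are {M1 stuck-at-1, M1 inverted output, M2 stuck-at-1, M2 inverted output, M3 stuck-at-1, M3 inverted output, M4 stuck-at-0, M4 inverted output, M5 stuck-at-1, M5 inverted output}.
Test 2 (a=0, b=1, c=0): fault-free M1=0, M2=1, M3=1, M4=0, M5=1 → 1; observed 0. Eliminates M1 stuck-at-1, M1 inverted output, M2 stuck-at-1, M2 inverted output, M3 stuck-at-1, M3 inverted output, M4 stuck-at-0, M5 stuck-at-1.
Test 3 (a=1, b=0, c=1): fault-free M1=1, M2=1, M3=0, M4=1, M5=0 → 0; observed 0. Eliminates M5 inverted output.
Only M4 inverted output is consistent with every test.

M4 inverted output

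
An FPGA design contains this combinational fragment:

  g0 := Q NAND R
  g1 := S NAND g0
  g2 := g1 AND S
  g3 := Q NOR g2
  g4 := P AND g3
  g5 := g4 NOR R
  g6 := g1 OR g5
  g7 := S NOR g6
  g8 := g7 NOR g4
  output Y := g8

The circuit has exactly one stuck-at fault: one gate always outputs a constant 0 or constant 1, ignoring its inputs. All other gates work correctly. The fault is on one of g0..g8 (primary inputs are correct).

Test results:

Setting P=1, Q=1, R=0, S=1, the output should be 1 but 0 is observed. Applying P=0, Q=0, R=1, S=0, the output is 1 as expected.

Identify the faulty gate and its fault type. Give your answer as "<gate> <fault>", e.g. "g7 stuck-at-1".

g3 stuck-at-1

Fault-free values for test 1 (P=1, Q=1, R=0, S=1): g0=1, g1=0, g2=0, g3=0, g4=0, g5=1, g6=1, g7=0, g8=1, giving Y=1. Observed 0.
Test 1: faults giving observed 0 are {g3 stuck-at-1, g4 stuck-at-1, g7 stuck-at-1, g8 stuck-at-0}.
Test 2 (P=0, Q=0, R=1, S=0): fault-free g0=1, g1=1, g2=0, g3=1, g4=0, g5=0, g6=1, g7=0, g8=1 → 1; observed 1. Eliminates g4 stuck-at-1, g7 stuck-at-1, g8 stuck-at-0.
Only g3 stuck-at-1 is consistent with every test.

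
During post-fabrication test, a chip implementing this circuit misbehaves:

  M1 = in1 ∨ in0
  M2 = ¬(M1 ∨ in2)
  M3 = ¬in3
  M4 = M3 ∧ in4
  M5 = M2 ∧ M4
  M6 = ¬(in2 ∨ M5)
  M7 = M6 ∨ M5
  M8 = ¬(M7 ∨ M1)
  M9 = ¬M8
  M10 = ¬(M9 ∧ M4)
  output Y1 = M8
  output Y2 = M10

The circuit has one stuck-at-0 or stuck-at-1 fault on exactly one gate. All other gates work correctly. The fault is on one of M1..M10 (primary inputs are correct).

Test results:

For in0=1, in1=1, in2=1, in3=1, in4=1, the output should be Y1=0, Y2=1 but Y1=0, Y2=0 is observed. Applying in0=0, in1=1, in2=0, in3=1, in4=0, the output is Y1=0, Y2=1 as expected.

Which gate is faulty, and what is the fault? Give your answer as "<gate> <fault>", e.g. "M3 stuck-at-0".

M3 stuck-at-1

Fault-free values for test 1 (in0=1, in1=1, in2=1, in3=1, in4=1): M1=1, M2=0, M3=0, M4=0, M5=0, M6=0, M7=0, M8=0, M9=1, M10=1, giving Y1=0, Y2=1. Observed Y1=0, Y2=0.
Test 1: faults giving observed Y1=0, Y2=0 are {M3 stuck-at-1, M4 stuck-at-1, M10 stuck-at-0}.
Test 2 (in0=0, in1=1, in2=0, in3=1, in4=0): fault-free M1=1, M2=0, M3=0, M4=0, M5=0, M6=1, M7=1, M8=0, M9=1, M10=1 → Y1=0, Y2=1; observed Y1=0, Y2=1. Eliminates M4 stuck-at-1, M10 stuck-at-0.
Only M3 stuck-at-1 is consistent with every test.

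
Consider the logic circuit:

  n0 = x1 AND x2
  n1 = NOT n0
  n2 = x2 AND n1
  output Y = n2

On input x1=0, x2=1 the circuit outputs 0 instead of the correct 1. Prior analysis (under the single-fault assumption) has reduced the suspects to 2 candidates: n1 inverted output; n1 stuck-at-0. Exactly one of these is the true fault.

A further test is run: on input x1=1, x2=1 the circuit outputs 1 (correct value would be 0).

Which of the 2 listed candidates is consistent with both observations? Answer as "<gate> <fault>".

n1 inverted output

Evaluate each candidate on input x1=1, x2=1:
  n1 inverted output: n0=1, n1=1 [inverted output], n2=1 → 1 — matches
  n1 stuck-at-0: n0=1, n1=0 [stuck-at-0], n2=0 → 0 — eliminated
Only n1 inverted output reproduces the observed 1.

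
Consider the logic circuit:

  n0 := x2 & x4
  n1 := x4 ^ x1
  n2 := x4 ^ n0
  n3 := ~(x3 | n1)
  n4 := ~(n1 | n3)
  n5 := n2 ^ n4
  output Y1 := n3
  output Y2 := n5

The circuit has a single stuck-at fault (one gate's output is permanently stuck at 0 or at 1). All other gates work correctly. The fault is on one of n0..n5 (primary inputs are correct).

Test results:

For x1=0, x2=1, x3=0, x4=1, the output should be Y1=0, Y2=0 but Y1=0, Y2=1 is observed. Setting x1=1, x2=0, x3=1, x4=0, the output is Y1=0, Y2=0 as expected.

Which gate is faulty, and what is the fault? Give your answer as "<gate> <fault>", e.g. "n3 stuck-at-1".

n0 stuck-at-0

Fault-free values for test 1 (x1=0, x2=1, x3=0, x4=1): n0=1, n1=1, n2=0, n3=0, n4=0, n5=0, giving Y1=0, Y2=0. Observed Y1=0, Y2=1.
Test 1: faults giving observed Y1=0, Y2=1 are {n0 stuck-at-0, n2 stuck-at-1, n4 stuck-at-1, n5 stuck-at-1}.
Test 2 (x1=1, x2=0, x3=1, x4=0): fault-free n0=0, n1=1, n2=0, n3=0, n4=0, n5=0 → Y1=0, Y2=0; observed Y1=0, Y2=0. Eliminates n2 stuck-at-1, n4 stuck-at-1, n5 stuck-at-1.
Only n0 stuck-at-0 is consistent with every test.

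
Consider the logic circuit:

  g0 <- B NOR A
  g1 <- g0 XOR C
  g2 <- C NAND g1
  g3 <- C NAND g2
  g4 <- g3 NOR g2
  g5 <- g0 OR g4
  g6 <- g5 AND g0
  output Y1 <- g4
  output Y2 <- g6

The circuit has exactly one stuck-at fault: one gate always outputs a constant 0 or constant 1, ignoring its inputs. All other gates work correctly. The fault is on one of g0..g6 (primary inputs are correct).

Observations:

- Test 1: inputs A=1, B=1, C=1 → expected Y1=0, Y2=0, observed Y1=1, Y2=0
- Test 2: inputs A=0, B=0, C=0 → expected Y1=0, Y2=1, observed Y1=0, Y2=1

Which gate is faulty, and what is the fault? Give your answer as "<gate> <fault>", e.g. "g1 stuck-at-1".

Fault-free values for test 1 (A=1, B=1, C=1): g0=0, g1=1, g2=0, g3=1, g4=0, g5=0, g6=0, giving Y1=0, Y2=0. Observed Y1=1, Y2=0.
Test 1: faults giving observed Y1=1, Y2=0 are {g3 stuck-at-0, g4 stuck-at-1}.
Test 2 (A=0, B=0, C=0): fault-free g0=1, g1=1, g2=1, g3=1, g4=0, g5=1, g6=1 → Y1=0, Y2=1; observed Y1=0, Y2=1. Eliminates g4 stuck-at-1.
Only g3 stuck-at-0 is consistent with every test.

g3 stuck-at-0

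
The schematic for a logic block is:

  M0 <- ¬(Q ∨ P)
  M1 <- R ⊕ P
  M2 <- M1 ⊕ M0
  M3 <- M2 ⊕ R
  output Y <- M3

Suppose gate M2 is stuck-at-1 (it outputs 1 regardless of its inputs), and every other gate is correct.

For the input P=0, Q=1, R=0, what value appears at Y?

1

Propagate with M2 forced: M0=0, M1=0, M2=1 [stuck-at-1], M3=1.
So Y = 1. (Without the fault it would be 0.)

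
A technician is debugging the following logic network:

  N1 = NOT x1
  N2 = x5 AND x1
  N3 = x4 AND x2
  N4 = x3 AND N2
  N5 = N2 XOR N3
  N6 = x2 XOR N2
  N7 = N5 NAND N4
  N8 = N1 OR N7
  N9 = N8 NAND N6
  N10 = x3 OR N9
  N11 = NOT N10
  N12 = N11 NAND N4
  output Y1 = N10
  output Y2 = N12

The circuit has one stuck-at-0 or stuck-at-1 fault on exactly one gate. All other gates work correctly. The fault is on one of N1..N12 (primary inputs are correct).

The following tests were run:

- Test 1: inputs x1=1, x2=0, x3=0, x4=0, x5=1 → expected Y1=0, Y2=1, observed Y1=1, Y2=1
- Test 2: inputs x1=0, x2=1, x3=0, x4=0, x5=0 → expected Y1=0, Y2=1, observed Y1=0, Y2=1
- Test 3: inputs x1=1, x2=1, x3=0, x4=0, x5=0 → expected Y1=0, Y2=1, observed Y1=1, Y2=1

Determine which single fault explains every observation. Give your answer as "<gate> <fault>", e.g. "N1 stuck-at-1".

N7 stuck-at-0

Fault-free values for test 1 (x1=1, x2=0, x3=0, x4=0, x5=1): N1=0, N2=1, N3=0, N4=0, N5=1, N6=1, N7=1, N8=1, N9=0, N10=0, N11=1, N12=1, giving Y1=0, Y2=1. Observed Y1=1, Y2=1.
Test 1: faults giving observed Y1=1, Y2=1 are {N2 stuck-at-0, N4 stuck-at-1, N6 stuck-at-0, N7 stuck-at-0, N8 stuck-at-0, N9 stuck-at-1, N10 stuck-at-1}.
Test 2 (x1=0, x2=1, x3=0, x4=0, x5=0): fault-free N1=1, N2=0, N3=0, N4=0, N5=0, N6=1, N7=1, N8=1, N9=0, N10=0, N11=1, N12=1 → Y1=0, Y2=1; observed Y1=0, Y2=1. Eliminates N4 stuck-at-1, N6 stuck-at-0, N8 stuck-at-0, N9 stuck-at-1, N10 stuck-at-1.
Test 3 (x1=1, x2=1, x3=0, x4=0, x5=0): fault-free N1=0, N2=0, N3=0, N4=0, N5=0, N6=1, N7=1, N8=1, N9=0, N10=0, N11=1, N12=1 → Y1=0, Y2=1; observed Y1=1, Y2=1. Eliminates N2 stuck-at-0.
Only N7 stuck-at-0 is consistent with every test.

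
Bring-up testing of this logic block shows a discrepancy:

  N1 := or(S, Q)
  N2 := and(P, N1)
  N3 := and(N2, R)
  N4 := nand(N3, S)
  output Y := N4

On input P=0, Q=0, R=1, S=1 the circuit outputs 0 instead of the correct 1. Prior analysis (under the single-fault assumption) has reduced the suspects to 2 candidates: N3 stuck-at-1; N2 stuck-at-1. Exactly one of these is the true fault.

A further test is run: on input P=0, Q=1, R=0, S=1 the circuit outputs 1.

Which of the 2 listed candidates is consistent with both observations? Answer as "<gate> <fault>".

N2 stuck-at-1

Evaluate each candidate on input P=0, Q=1, R=0, S=1:
  N3 stuck-at-1: N1=1, N2=0, N3=1 [stuck-at-1], N4=0 → 0 — eliminated
  N2 stuck-at-1: N1=1, N2=1 [stuck-at-1], N3=0, N4=1 → 1 — matches
Only N2 stuck-at-1 reproduces the observed 1.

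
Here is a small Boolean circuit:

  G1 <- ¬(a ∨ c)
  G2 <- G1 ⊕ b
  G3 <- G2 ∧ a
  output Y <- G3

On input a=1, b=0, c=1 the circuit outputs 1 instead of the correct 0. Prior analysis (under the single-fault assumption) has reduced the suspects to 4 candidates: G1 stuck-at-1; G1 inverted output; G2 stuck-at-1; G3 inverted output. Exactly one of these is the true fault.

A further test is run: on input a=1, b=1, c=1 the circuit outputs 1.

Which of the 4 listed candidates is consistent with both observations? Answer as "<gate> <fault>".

G2 stuck-at-1

Evaluate each candidate on input a=1, b=1, c=1:
  G1 stuck-at-1: G1=1 [stuck-at-1], G2=0, G3=0 → 0 — eliminated
  G1 inverted output: G1=1 [inverted output], G2=0, G3=0 → 0 — eliminated
  G2 stuck-at-1: G1=0, G2=1 [stuck-at-1], G3=1 → 1 — matches
  G3 inverted output: G1=0, G2=1, G3=0 [inverted output] → 0 — eliminated
Only G2 stuck-at-1 reproduces the observed 1.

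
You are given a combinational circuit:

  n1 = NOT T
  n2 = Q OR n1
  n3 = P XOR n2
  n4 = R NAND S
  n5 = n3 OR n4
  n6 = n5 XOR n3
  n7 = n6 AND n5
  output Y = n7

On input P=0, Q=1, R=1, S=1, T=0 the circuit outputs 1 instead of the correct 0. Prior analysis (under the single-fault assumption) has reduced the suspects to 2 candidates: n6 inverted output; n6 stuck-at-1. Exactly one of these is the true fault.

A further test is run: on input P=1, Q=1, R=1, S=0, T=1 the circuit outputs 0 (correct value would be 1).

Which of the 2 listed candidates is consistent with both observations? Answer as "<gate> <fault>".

Evaluate each candidate on input P=1, Q=1, R=1, S=0, T=1:
  n6 inverted output: n1=0, n2=1, n3=0, n4=1, n5=1, n6=0 [inverted output], n7=0 → 0 — matches
  n6 stuck-at-1: n1=0, n2=1, n3=0, n4=1, n5=1, n6=1 [stuck-at-1], n7=1 → 1 — eliminated
Only n6 inverted output reproduces the observed 0.

n6 inverted output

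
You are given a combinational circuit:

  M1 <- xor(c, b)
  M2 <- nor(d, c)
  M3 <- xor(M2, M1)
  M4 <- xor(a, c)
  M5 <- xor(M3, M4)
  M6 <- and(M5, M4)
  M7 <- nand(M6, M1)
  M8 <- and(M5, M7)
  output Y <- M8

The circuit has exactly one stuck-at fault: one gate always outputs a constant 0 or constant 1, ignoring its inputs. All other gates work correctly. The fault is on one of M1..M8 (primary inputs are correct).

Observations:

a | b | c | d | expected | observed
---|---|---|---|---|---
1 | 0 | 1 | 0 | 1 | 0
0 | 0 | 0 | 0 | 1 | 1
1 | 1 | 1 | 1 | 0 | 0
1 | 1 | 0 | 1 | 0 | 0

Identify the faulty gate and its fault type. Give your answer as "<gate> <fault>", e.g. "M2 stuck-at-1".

Fault-free values for test 1 (a=1, b=0, c=1, d=0): M1=1, M2=0, M3=1, M4=0, M5=1, M6=0, M7=1, M8=1, giving Y=1. Observed 0.
Test 1: faults giving observed 0 are {M1 stuck-at-0, M2 stuck-at-1, M3 stuck-at-0, M4 stuck-at-1, M5 stuck-at-0, M6 stuck-at-1, M7 stuck-at-0, M8 stuck-at-0}.
Test 2 (a=0, b=0, c=0, d=0): fault-free M1=0, M2=1, M3=1, M4=0, M5=1, M6=0, M7=1, M8=1 → 1; observed 1. Eliminates M3 stuck-at-0, M4 stuck-at-1, M5 stuck-at-0, M7 stuck-at-0, M8 stuck-at-0.
Test 3 (a=1, b=1, c=1, d=1): fault-free M1=0, M2=0, M3=0, M4=0, M5=0, M6=0, M7=1, M8=0 → 0; observed 0. Eliminates M2 stuck-at-1.
Test 4 (a=1, b=1, c=0, d=1): fault-free M1=1, M2=0, M3=1, M4=1, M5=0, M6=0, M7=1, M8=0 → 0; observed 0. Eliminates M1 stuck-at-0.
Only M6 stuck-at-1 is consistent with every test.

M6 stuck-at-1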